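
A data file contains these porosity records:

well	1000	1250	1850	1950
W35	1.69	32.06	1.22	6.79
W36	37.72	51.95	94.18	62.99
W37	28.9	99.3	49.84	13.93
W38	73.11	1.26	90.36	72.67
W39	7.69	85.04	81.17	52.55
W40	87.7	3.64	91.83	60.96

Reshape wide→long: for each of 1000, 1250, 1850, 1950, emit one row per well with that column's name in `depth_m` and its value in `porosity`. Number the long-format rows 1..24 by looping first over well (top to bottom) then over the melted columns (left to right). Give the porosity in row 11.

49.84

24 rows total (6 × 4). Row 11: index ⌊(11-1)/4⌋ = 2 into well → W37; (11-1) mod 4 = 2 into the melted columns → 1850.
So row 11 is (W37, 1850, 49.84); porosity = 49.84.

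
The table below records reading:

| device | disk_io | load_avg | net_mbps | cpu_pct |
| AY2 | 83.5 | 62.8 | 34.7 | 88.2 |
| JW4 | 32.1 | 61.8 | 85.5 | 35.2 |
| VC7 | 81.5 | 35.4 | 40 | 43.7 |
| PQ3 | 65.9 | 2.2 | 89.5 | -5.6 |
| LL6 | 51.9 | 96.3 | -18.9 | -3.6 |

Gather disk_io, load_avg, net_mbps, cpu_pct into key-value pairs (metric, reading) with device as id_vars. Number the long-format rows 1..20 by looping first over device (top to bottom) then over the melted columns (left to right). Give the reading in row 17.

20 rows total (5 × 4). Row 17: index ⌊(17-1)/4⌋ = 4 into device → LL6; (17-1) mod 4 = 0 into the melted columns → disk_io.
So row 17 is (LL6, disk_io, 51.9); reading = 51.9.

51.9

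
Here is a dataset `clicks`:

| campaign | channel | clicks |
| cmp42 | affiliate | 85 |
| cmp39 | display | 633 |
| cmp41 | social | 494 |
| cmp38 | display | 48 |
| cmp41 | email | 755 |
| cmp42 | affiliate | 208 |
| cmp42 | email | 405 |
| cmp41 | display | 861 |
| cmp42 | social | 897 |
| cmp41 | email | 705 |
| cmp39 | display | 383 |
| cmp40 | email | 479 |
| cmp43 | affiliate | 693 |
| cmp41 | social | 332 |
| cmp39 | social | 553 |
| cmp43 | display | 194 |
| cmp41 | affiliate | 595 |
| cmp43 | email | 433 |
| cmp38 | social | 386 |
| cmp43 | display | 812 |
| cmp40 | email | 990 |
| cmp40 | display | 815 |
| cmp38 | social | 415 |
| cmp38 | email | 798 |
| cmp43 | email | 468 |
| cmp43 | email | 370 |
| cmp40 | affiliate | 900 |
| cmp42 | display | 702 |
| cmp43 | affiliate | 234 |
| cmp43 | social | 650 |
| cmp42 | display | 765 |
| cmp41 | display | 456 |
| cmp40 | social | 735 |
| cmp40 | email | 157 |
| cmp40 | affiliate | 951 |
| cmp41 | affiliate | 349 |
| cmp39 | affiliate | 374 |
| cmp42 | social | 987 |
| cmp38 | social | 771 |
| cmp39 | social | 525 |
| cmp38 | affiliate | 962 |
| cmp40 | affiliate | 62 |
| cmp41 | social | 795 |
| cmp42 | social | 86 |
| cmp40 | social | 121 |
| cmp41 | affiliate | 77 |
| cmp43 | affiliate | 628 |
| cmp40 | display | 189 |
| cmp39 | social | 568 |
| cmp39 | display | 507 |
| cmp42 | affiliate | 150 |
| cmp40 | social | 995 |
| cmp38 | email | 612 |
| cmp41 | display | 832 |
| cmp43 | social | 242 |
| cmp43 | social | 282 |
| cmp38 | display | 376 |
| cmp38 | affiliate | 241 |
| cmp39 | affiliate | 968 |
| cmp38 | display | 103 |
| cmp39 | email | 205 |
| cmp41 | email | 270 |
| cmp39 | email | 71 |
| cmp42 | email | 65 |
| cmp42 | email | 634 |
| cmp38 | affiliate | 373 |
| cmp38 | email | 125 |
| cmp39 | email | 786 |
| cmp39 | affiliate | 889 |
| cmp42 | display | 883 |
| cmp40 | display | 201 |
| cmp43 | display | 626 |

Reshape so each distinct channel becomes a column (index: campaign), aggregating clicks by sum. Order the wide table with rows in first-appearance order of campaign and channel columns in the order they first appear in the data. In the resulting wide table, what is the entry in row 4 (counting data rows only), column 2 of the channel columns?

527

With rows in first-appearance order of campaign, row 4 is campaign=cmp38. channel columns in first-appearance order: affiliate, display, social, email; column 2 is display.
Long rows with campaign=cmp38, channel=display: 48 + 376 + 103 = 527.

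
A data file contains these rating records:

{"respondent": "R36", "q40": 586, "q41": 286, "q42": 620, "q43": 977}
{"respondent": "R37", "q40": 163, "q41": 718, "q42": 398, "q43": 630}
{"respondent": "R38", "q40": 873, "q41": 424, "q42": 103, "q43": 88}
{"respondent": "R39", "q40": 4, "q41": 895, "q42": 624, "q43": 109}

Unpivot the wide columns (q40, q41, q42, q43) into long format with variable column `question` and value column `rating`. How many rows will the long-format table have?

16

4 respondent values × 4 melted columns = 16 rows.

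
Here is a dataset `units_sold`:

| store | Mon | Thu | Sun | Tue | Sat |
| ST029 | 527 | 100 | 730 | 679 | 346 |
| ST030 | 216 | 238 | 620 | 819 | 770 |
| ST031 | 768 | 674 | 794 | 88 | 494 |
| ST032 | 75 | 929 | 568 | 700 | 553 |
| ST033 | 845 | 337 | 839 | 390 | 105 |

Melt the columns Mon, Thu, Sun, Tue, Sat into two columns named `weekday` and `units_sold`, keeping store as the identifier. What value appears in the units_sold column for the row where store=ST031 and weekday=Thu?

674

Unpivoting turns each (store, wide-column) pair into one long row.
The wide cell at row ST031, column Thu holds 674, so the long row (ST031, Thu) has units_sold=674.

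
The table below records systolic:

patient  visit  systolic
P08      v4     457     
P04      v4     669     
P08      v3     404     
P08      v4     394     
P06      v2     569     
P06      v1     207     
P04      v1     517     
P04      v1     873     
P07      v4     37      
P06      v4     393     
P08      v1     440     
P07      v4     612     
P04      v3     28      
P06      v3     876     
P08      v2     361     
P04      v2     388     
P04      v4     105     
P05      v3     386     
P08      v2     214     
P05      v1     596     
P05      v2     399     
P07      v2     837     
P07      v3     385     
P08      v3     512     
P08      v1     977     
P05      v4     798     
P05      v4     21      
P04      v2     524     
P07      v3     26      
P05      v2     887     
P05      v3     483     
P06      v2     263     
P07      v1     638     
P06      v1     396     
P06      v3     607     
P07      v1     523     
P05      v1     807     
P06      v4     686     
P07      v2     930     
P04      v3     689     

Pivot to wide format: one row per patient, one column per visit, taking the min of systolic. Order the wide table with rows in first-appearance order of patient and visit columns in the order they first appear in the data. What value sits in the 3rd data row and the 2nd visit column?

607

With rows in first-appearance order of patient, row 3 is patient=P06. visit columns in first-appearance order: v4, v3, v2, v1; column 2 is v3.
Long rows with patient=P06, visit=v3: min(876, 607) = 607.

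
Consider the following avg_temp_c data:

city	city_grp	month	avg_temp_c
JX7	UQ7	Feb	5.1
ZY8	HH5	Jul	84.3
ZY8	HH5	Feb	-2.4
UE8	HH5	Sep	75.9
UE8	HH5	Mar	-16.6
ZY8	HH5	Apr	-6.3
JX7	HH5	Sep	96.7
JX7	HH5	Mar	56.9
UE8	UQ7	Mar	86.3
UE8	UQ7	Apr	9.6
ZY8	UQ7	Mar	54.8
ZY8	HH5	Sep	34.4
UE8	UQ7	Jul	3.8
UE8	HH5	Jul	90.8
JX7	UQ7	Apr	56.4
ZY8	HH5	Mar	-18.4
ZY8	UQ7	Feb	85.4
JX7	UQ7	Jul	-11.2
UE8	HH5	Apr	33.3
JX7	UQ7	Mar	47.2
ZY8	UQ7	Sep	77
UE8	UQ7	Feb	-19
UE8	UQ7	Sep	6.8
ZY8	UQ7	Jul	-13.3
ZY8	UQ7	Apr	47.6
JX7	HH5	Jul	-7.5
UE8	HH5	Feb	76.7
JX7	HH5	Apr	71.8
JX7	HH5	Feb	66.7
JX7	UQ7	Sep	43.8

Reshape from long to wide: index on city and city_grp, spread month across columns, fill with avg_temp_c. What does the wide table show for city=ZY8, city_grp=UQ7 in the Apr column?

47.6

Wide layout: rows indexed by city and city_grp, columns are the 5 distinct month values (Feb, Jul, Sep, Mar, Apr).
Cell (city=ZY8, city_grp=UQ7, month=Apr) draws from the long row where city=ZY8, city_grp=UQ7 and month=Apr, which has avg_temp_c=47.6.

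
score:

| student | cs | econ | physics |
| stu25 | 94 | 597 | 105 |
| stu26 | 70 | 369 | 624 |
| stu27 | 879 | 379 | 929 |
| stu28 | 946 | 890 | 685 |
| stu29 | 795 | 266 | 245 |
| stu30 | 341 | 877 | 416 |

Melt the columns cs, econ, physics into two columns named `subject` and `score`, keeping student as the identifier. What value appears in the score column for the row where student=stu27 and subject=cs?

879

Unpivoting turns each (student, wide-column) pair into one long row.
The wide cell at row stu27, column cs holds 879, so the long row (stu27, cs) has score=879.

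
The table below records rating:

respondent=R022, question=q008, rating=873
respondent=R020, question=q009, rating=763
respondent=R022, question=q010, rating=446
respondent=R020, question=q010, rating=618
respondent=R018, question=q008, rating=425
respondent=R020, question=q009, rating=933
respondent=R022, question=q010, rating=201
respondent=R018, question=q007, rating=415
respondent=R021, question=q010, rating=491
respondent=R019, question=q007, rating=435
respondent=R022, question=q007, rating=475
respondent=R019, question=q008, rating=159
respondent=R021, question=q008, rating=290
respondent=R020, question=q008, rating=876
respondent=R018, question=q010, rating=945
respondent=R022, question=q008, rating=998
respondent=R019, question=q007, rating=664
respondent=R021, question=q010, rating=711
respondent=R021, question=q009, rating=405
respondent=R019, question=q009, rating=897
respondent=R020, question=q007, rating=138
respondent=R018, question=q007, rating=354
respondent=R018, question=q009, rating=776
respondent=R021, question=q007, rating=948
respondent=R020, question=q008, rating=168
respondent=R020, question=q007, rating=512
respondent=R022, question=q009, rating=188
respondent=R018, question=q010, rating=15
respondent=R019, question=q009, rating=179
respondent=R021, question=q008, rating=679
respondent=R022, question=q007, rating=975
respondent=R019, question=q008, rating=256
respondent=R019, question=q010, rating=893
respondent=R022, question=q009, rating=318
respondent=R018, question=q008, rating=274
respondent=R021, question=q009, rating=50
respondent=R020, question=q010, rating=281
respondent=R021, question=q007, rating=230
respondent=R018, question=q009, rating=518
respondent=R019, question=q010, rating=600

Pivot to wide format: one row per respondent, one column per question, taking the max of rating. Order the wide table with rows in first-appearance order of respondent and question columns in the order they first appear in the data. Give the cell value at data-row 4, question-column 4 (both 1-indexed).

With rows in first-appearance order of respondent, row 4 is respondent=R021. question columns in first-appearance order: q008, q009, q010, q007; column 4 is q007.
Long rows with respondent=R021, question=q007: max(948, 230) = 948.

948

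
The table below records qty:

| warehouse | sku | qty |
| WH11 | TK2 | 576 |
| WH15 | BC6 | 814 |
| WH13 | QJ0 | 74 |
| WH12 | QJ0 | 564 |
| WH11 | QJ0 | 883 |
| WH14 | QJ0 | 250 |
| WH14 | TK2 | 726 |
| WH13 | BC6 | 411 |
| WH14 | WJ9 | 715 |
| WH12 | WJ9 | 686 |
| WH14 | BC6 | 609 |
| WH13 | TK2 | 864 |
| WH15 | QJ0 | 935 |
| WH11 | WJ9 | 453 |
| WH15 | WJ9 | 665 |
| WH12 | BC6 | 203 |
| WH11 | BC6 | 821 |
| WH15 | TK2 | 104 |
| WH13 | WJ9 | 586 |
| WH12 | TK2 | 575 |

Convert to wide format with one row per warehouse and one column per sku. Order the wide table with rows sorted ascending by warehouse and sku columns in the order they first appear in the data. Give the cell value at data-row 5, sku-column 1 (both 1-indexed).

104

With rows sorted ascending by warehouse, row 5 is warehouse=WH15. sku columns in first-appearance order: TK2, BC6, QJ0, WJ9; column 1 is TK2.
Long rows with warehouse=WH15, sku=TK2: qty = 104.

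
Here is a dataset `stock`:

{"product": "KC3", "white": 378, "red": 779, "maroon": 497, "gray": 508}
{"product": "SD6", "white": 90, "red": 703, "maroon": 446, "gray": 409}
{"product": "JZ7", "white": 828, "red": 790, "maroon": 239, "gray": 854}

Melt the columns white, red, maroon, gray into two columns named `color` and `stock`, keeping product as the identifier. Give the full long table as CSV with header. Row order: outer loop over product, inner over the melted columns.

Each (product, column) pair becomes one row: 3 × 4 = 12 rows.
For example, (KC3, white) → stock=378.

product,color,stock
KC3,white,378
KC3,red,779
KC3,maroon,497
KC3,gray,508
SD6,white,90
SD6,red,703
SD6,maroon,446
SD6,gray,409
JZ7,white,828
JZ7,red,790
JZ7,maroon,239
JZ7,gray,854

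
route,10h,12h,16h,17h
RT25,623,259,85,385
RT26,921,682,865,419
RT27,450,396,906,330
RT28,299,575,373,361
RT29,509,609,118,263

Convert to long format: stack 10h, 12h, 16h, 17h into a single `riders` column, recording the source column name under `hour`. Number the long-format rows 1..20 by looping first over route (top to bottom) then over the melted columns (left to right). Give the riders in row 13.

299

20 rows total (5 × 4). Row 13: index ⌊(13-1)/4⌋ = 3 into route → RT28; (13-1) mod 4 = 0 into the melted columns → 10h.
So row 13 is (RT28, 10h, 299); riders = 299.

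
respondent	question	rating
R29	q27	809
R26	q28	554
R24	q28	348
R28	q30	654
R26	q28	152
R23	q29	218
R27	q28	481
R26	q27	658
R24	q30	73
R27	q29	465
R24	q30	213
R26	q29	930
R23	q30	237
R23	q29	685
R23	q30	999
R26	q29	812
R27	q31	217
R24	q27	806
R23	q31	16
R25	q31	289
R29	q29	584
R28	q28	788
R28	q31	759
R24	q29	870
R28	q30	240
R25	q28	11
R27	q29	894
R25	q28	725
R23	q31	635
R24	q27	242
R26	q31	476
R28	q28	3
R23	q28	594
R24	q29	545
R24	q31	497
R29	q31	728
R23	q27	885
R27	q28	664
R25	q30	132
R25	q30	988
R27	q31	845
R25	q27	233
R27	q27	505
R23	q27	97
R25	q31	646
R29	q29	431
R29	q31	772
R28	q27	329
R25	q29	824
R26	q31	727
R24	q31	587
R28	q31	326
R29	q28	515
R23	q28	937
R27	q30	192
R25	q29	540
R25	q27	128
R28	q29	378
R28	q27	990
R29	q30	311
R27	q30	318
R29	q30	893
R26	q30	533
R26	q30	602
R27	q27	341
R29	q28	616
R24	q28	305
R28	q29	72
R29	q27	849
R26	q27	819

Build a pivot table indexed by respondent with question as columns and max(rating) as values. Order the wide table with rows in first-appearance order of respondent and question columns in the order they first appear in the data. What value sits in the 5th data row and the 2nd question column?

937

With rows in first-appearance order of respondent, row 5 is respondent=R23. question columns in first-appearance order: q27, q28, q30, q29, q31; column 2 is q28.
Long rows with respondent=R23, question=q28: max(594, 937) = 937.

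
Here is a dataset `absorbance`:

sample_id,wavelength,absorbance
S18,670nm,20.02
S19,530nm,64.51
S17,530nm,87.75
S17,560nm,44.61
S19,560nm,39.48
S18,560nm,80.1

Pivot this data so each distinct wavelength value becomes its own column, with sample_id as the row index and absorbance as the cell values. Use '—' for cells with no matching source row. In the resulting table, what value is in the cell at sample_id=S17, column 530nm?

The long row with sample_id=S17, wavelength=530nm has absorbance=87.75.

87.75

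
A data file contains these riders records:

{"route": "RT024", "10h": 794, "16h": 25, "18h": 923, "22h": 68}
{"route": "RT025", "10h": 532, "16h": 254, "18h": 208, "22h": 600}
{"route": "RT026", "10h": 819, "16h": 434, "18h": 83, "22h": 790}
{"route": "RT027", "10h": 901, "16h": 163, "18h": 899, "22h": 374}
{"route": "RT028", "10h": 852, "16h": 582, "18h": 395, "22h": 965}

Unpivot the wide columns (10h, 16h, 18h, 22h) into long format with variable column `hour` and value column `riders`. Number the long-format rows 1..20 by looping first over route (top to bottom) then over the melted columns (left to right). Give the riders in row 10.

434

20 rows total (5 × 4). Row 10: index ⌊(10-1)/4⌋ = 2 into route → RT026; (10-1) mod 4 = 1 into the melted columns → 16h.
So row 10 is (RT026, 16h, 434); riders = 434.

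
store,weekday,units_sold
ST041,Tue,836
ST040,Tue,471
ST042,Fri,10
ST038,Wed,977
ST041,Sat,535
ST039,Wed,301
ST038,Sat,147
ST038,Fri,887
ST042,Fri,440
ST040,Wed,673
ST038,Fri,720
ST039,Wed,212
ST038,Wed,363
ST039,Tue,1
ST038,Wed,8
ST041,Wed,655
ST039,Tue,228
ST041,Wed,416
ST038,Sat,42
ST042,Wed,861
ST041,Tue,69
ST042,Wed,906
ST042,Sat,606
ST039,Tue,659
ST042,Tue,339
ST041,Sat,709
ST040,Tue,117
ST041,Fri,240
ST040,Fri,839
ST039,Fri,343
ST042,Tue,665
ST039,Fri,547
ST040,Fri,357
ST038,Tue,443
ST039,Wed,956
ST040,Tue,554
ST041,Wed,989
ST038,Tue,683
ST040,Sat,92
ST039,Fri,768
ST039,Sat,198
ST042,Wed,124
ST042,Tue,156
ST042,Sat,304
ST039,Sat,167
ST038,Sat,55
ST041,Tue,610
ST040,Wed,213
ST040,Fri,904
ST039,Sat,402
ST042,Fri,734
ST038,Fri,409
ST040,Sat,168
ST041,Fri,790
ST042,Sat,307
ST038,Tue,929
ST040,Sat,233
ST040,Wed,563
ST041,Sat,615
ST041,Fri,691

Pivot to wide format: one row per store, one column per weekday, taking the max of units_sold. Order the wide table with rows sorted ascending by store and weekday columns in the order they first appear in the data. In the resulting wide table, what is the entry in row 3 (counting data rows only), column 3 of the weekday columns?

673

With rows sorted ascending by store, row 3 is store=ST040. weekday columns in first-appearance order: Tue, Fri, Wed, Sat; column 3 is Wed.
Long rows with store=ST040, weekday=Wed: max(673, 213, 563) = 673.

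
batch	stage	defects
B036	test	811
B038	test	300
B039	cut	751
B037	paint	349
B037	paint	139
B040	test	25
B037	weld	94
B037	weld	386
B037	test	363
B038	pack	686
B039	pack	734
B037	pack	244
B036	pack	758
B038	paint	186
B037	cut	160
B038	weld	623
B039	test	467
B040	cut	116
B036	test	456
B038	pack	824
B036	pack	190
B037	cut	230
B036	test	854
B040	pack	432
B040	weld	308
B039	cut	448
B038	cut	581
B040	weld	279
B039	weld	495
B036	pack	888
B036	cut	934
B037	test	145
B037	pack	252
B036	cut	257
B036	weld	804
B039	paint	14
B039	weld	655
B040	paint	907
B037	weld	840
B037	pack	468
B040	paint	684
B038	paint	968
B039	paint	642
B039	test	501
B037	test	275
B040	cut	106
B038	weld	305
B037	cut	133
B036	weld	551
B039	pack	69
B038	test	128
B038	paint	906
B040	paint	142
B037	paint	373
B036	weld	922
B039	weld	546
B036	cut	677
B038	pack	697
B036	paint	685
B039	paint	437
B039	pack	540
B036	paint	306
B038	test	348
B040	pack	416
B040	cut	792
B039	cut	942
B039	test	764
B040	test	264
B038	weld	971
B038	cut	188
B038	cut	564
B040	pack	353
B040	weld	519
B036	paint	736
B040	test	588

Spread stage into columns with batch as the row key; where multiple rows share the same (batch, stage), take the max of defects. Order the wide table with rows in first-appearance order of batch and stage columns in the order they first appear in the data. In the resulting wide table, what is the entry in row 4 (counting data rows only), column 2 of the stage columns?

With rows in first-appearance order of batch, row 4 is batch=B037. stage columns in first-appearance order: test, cut, paint, weld, pack; column 2 is cut.
Long rows with batch=B037, stage=cut: max(160, 230, 133) = 230.

230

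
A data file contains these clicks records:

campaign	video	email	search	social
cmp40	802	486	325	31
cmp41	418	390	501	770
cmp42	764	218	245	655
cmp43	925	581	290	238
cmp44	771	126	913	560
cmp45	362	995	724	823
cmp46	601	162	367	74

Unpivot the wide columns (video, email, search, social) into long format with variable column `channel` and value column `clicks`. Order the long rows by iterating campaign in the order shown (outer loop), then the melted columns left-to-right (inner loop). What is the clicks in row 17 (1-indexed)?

28 rows total (7 × 4). Row 17: index ⌊(17-1)/4⌋ = 4 into campaign → cmp44; (17-1) mod 4 = 0 into the melted columns → video.
So row 17 is (cmp44, video, 771); clicks = 771.

771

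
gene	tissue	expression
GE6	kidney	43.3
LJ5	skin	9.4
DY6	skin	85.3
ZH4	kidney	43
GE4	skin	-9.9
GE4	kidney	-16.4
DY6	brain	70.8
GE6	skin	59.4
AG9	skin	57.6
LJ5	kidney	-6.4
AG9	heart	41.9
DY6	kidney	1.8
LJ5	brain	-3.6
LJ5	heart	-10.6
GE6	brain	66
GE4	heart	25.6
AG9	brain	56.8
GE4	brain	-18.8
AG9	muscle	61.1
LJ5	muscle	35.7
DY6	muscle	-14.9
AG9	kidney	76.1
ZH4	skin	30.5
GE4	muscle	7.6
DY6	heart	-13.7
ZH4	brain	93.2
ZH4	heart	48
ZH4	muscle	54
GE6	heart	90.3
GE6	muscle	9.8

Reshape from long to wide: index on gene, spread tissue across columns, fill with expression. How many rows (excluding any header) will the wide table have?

6

6 distinct gene values → 6 rows.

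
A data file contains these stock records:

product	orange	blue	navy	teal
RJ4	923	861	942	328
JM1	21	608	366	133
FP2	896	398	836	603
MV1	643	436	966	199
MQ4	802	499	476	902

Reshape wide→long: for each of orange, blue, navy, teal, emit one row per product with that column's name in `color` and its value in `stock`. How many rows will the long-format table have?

20

5 product values × 4 melted columns = 20 rows.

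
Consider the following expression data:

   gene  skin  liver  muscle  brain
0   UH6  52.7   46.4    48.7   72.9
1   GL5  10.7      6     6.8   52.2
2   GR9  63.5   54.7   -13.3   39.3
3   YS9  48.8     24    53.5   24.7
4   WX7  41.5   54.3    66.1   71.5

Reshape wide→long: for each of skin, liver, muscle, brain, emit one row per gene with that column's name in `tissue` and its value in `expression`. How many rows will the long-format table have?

20

5 gene values × 4 melted columns = 20 rows.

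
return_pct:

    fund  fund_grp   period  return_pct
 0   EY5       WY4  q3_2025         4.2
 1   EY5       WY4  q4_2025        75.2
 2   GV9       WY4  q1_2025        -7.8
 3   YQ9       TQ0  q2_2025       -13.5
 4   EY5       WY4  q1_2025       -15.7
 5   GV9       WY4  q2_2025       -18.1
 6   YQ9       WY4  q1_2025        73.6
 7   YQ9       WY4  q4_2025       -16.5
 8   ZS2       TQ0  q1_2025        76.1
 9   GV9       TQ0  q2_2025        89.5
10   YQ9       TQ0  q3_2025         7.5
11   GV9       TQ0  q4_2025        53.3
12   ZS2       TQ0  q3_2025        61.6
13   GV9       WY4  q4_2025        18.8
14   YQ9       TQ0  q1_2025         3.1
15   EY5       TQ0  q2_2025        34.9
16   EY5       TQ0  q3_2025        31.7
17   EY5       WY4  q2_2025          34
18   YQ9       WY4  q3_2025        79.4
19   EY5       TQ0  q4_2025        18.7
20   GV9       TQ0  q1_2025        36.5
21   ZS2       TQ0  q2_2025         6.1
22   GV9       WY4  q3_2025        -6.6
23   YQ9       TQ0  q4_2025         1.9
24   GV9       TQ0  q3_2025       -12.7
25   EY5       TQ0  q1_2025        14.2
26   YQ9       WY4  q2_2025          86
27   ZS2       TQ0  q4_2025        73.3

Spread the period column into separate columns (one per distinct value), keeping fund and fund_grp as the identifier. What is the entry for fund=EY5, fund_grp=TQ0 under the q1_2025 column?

Wide layout: rows indexed by fund and fund_grp, columns are the 4 distinct period values (q3_2025, q4_2025, q1_2025, q2_2025).
Cell (fund=EY5, fund_grp=TQ0, period=q1_2025) draws from the long row where fund=EY5, fund_grp=TQ0 and period=q1_2025, which has return_pct=14.2.

14.2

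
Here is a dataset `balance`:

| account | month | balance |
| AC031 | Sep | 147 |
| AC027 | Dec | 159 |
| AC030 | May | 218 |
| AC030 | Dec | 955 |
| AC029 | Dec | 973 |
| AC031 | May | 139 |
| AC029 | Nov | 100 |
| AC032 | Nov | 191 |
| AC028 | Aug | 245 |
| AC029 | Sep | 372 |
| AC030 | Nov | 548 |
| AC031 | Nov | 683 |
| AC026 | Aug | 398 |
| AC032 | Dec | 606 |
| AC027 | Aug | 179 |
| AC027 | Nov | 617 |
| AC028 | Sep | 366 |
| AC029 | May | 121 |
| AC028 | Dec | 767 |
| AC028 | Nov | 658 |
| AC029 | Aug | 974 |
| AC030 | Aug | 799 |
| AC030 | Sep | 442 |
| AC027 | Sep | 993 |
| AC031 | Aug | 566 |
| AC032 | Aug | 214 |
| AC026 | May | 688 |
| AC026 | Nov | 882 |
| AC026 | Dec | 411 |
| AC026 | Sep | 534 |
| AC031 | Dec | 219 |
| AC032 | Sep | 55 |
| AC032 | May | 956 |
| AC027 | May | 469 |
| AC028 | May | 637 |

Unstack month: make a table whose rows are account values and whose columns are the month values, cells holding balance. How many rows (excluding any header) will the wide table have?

7 distinct account values → 7 rows.

7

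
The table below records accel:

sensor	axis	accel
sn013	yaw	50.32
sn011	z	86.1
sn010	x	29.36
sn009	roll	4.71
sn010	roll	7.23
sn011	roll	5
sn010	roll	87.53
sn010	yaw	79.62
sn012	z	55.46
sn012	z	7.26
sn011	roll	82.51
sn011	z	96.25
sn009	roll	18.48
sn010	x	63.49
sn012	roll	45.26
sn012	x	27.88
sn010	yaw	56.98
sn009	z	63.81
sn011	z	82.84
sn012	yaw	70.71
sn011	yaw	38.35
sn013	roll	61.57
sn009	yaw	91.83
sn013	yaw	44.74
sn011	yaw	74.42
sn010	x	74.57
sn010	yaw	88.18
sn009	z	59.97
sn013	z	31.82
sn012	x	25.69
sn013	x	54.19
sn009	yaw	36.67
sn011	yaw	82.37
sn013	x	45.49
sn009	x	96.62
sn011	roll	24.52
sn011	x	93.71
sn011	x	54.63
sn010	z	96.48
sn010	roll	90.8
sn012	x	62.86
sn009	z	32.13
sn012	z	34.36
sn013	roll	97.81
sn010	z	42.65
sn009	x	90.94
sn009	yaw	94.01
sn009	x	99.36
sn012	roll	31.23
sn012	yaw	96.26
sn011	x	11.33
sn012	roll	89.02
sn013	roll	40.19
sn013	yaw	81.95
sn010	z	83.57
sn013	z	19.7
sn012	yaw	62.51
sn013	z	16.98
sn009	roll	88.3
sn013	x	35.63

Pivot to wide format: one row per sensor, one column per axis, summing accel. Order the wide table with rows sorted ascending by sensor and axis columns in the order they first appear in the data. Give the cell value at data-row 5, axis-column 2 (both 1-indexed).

68.50

With rows sorted ascending by sensor, row 5 is sensor=sn013. axis columns in first-appearance order: yaw, z, x, roll; column 2 is z.
Long rows with sensor=sn013, axis=z: 31.82 + 19.7 + 16.98 = 68.50.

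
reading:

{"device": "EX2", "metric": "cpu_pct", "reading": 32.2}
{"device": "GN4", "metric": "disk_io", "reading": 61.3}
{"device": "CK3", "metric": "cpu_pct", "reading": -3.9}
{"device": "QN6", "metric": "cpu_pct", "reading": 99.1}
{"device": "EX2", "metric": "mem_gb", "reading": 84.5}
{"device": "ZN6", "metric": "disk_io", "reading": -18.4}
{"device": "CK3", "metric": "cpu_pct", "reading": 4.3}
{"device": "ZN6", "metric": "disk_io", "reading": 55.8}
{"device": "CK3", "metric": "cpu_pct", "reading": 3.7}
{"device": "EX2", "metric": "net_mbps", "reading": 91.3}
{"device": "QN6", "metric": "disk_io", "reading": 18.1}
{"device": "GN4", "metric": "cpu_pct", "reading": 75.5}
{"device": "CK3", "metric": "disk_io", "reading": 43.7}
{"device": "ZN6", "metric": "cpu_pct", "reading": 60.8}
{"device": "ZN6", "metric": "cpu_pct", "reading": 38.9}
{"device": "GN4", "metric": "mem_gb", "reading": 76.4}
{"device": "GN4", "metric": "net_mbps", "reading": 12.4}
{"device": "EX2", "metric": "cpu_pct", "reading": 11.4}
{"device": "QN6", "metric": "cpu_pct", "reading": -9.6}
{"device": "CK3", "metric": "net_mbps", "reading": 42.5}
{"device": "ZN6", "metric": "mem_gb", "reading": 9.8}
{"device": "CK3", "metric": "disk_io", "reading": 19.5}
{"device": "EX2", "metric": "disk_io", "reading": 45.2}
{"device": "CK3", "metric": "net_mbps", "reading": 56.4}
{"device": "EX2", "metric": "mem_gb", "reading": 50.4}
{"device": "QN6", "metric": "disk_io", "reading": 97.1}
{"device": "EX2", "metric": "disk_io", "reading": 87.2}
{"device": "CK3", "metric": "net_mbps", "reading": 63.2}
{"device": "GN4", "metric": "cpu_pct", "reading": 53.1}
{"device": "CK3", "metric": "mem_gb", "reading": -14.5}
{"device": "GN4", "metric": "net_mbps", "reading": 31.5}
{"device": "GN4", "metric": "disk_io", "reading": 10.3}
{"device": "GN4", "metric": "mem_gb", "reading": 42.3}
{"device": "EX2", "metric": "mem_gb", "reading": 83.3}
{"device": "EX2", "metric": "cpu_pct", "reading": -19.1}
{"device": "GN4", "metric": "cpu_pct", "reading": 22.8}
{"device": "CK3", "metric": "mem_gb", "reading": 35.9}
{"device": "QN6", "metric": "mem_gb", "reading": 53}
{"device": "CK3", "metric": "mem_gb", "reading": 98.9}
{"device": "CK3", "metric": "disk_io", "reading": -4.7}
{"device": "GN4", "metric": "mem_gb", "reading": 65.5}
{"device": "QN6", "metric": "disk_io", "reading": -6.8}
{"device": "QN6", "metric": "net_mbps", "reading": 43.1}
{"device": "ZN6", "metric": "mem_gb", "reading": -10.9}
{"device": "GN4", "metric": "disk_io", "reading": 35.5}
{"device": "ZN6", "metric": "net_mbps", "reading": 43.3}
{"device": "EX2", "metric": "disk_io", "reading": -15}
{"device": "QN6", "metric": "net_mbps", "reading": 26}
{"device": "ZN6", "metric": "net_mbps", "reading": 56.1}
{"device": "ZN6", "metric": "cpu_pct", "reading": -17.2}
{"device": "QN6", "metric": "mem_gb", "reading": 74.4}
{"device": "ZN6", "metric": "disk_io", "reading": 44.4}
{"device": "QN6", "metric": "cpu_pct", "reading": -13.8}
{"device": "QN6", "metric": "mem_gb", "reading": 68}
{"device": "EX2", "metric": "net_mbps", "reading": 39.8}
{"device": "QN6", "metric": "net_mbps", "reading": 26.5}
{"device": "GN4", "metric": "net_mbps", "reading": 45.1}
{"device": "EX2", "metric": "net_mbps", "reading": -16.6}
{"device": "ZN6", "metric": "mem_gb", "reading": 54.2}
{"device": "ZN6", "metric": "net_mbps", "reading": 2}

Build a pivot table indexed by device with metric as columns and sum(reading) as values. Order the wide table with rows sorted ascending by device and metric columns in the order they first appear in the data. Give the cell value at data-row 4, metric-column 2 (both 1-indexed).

With rows sorted ascending by device, row 4 is device=QN6. metric columns in first-appearance order: cpu_pct, disk_io, mem_gb, net_mbps; column 2 is disk_io.
Long rows with device=QN6, metric=disk_io: 18.1 + 97.1 + -6.8 = 108.4.

108.4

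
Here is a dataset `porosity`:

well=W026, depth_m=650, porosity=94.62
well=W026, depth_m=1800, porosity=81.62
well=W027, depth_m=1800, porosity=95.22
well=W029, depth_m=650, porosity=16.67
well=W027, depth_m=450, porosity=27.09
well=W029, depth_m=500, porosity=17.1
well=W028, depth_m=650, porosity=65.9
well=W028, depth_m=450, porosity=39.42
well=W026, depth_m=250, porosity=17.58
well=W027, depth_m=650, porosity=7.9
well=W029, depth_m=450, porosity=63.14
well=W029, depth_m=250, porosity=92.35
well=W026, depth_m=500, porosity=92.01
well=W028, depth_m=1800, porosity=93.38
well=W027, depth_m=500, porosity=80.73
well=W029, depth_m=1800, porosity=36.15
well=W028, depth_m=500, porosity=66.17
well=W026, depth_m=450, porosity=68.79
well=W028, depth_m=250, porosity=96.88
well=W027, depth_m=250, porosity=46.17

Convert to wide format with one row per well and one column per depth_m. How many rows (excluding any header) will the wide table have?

4

4 distinct well values → 4 rows.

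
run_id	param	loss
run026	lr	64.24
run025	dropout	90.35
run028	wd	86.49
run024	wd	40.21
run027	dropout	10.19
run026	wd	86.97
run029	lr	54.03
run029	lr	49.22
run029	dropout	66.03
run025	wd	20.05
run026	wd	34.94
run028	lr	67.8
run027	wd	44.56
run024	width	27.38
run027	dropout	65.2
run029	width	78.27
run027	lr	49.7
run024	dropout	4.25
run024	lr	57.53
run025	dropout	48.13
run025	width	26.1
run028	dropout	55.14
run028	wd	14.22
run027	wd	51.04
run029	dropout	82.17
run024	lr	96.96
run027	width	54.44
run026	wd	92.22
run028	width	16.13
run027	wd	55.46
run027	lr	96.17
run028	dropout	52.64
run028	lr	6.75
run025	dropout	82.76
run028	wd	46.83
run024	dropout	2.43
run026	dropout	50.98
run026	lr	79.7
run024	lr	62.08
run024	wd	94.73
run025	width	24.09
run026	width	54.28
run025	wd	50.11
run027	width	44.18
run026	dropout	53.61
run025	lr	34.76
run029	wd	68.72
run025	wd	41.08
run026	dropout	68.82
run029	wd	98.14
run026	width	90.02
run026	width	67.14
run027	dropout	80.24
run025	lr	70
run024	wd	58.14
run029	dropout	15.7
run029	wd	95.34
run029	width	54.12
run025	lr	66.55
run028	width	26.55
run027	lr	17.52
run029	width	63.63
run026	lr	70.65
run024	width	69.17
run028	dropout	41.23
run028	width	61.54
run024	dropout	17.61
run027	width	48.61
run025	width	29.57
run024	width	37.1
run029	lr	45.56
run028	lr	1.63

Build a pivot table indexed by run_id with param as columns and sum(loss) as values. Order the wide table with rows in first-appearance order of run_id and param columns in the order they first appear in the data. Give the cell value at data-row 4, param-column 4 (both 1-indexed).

133.65

With rows in first-appearance order of run_id, row 4 is run_id=run024. param columns in first-appearance order: lr, dropout, wd, width; column 4 is width.
Long rows with run_id=run024, param=width: 27.38 + 69.17 + 37.1 = 133.65.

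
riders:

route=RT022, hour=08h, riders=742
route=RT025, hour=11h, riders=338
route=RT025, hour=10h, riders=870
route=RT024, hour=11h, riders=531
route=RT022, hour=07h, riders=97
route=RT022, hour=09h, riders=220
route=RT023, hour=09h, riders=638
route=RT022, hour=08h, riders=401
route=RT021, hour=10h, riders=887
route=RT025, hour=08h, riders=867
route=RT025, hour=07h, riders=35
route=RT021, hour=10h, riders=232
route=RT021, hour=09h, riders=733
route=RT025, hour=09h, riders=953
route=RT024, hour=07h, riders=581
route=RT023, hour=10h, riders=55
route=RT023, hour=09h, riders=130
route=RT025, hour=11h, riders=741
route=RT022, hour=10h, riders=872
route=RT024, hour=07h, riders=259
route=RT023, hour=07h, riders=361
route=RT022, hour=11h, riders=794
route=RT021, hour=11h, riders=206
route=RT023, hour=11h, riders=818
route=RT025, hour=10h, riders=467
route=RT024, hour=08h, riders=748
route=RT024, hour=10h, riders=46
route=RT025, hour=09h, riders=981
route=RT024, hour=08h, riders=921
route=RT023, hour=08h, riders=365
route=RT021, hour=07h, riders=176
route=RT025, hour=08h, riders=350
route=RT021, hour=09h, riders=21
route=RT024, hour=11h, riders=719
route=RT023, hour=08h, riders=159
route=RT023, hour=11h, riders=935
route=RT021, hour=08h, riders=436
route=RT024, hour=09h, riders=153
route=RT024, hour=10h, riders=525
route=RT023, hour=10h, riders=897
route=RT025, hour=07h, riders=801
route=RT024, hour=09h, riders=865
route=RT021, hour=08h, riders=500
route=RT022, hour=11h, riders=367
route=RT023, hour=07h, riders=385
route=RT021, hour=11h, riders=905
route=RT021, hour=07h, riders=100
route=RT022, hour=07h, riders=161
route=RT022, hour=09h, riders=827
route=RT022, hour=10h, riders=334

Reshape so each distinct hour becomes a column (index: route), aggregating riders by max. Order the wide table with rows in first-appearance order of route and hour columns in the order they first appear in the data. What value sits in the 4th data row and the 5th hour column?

638

With rows in first-appearance order of route, row 4 is route=RT023. hour columns in first-appearance order: 08h, 11h, 10h, 07h, 09h; column 5 is 09h.
Long rows with route=RT023, hour=09h: max(638, 130) = 638.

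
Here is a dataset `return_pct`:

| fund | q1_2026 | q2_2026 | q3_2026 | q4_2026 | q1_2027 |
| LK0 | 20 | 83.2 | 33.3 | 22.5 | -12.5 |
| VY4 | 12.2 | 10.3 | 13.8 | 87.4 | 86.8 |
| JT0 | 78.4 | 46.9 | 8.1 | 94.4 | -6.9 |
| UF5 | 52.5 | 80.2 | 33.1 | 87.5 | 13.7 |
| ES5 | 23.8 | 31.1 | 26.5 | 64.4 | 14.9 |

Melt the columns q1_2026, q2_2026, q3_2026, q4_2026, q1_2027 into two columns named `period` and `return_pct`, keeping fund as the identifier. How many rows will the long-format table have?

5 fund values × 5 melted columns = 25 rows.

25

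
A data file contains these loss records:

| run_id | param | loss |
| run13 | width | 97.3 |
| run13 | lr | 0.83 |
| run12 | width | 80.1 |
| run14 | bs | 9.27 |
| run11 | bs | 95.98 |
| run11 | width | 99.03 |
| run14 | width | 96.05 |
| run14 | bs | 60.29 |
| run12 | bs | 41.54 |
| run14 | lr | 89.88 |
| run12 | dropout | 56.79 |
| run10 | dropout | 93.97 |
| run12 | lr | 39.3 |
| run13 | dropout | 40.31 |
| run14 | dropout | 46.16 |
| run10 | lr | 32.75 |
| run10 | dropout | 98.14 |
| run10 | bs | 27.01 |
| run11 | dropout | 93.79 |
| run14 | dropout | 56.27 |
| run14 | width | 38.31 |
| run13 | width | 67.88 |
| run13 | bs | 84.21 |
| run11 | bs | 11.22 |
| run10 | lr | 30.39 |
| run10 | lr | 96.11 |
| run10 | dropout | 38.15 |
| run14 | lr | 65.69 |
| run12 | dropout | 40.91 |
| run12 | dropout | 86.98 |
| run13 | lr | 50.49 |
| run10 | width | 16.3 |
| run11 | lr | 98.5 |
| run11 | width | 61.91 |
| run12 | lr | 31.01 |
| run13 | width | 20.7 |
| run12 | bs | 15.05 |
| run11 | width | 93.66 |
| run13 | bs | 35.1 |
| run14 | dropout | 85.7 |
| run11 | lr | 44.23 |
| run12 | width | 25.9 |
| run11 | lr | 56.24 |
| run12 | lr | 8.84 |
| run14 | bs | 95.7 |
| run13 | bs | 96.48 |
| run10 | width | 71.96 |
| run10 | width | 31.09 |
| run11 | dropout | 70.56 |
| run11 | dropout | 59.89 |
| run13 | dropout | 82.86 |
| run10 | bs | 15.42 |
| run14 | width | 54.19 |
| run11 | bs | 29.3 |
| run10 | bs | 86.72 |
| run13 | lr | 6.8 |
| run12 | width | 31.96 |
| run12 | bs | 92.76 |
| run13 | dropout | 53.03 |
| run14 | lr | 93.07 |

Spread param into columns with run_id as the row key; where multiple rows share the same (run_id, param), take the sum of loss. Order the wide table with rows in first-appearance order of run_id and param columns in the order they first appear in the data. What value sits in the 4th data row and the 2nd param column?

With rows in first-appearance order of run_id, row 4 is run_id=run11. param columns in first-appearance order: width, lr, bs, dropout; column 2 is lr.
Long rows with run_id=run11, param=lr: 98.5 + 44.23 + 56.24 = 198.97.

198.97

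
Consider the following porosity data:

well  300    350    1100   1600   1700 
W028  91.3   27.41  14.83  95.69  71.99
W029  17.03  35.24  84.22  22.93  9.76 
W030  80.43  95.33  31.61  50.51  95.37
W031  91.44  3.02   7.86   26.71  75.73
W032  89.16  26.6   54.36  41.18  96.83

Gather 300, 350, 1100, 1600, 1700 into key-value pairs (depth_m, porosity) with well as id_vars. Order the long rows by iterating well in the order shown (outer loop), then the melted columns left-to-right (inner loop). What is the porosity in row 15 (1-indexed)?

95.37

25 rows total (5 × 5). Row 15: index ⌊(15-1)/5⌋ = 2 into well → W030; (15-1) mod 5 = 4 into the melted columns → 1700.
So row 15 is (W030, 1700, 95.37); porosity = 95.37.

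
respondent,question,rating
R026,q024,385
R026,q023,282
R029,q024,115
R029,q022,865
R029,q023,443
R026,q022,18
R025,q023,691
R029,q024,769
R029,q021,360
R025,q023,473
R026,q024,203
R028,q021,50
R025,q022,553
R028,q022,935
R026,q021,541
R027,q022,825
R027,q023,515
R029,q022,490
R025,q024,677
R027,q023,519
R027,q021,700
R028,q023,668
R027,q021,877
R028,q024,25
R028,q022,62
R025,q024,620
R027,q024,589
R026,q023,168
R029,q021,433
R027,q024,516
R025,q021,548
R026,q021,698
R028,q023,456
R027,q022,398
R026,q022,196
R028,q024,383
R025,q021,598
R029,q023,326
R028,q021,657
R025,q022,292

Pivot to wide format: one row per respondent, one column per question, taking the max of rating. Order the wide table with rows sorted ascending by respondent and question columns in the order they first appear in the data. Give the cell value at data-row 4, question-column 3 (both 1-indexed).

935

With rows sorted ascending by respondent, row 4 is respondent=R028. question columns in first-appearance order: q024, q023, q022, q021; column 3 is q022.
Long rows with respondent=R028, question=q022: max(935, 62) = 935.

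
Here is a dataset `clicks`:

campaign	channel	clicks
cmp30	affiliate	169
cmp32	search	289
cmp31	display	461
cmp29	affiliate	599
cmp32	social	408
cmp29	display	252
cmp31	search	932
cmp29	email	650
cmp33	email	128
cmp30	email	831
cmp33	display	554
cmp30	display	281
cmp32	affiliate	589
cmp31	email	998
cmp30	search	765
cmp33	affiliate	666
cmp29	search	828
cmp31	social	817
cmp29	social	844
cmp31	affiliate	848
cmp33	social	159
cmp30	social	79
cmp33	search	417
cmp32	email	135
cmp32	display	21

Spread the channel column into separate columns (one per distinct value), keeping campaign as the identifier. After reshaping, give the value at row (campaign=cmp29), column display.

Wide layout: rows indexed by campaign, columns are the 5 distinct channel values (affiliate, search, display, social, email).
Cell (campaign=cmp29, channel=display) draws from the long row where campaign=cmp29 and channel=display, which has clicks=252.

252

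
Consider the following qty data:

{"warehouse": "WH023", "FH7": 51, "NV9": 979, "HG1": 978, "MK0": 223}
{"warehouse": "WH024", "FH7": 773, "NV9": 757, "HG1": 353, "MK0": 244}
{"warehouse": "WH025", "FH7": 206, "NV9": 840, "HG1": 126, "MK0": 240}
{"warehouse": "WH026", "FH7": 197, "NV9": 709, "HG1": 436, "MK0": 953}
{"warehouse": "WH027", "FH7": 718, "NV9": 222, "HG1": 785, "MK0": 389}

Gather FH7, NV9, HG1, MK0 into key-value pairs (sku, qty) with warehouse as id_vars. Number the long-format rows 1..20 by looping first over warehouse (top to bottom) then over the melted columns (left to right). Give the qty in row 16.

953

20 rows total (5 × 4). Row 16: index ⌊(16-1)/4⌋ = 3 into warehouse → WH026; (16-1) mod 4 = 3 into the melted columns → MK0.
So row 16 is (WH026, MK0, 953); qty = 953.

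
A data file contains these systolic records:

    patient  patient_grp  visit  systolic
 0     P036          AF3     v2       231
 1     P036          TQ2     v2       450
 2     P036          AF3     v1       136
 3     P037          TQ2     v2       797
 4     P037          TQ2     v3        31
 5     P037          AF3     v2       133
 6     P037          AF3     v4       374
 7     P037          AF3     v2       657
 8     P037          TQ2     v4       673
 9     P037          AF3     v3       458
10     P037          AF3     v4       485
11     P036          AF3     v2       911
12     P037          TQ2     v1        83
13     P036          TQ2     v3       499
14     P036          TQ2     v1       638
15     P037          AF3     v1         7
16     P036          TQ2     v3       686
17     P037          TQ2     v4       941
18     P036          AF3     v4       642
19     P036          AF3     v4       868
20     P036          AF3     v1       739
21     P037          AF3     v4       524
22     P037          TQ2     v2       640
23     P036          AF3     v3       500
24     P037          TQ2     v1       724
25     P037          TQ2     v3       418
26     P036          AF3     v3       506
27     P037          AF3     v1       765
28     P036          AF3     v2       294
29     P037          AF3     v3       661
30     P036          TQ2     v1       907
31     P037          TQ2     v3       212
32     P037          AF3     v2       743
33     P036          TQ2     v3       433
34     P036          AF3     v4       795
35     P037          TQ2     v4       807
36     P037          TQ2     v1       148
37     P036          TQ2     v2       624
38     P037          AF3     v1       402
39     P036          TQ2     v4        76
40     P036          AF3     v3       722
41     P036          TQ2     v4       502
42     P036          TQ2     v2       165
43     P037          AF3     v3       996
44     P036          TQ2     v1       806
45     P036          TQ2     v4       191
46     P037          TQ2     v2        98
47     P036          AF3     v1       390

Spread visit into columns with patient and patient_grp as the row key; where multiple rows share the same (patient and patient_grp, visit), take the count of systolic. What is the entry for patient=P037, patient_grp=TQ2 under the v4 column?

Rows with patient=P037, patient_grp=TQ2 and visit=v4: systolic values are 673, 941, 807.
3 rows match — count = 3.

3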